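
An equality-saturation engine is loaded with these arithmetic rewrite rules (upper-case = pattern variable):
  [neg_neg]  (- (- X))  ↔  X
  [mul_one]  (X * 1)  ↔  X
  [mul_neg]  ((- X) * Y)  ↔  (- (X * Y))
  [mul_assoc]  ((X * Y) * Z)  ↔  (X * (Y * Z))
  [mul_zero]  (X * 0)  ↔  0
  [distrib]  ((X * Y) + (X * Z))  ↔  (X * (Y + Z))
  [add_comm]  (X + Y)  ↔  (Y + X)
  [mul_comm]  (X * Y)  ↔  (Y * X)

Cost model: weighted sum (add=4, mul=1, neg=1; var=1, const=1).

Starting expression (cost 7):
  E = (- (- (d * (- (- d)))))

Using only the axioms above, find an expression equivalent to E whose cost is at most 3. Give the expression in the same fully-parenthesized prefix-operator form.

(1) (- (- (d * (- (- d)))))  =[neg_neg →]=  (d * (- (- d)))
(2) (d * (- (- d)))  =[mul_comm →]=  ((- (- d)) * d)
(3) (- (- d))  =[neg_neg →]=  d    ⊢ cost 3, within 3

(d * d)   [cost 3]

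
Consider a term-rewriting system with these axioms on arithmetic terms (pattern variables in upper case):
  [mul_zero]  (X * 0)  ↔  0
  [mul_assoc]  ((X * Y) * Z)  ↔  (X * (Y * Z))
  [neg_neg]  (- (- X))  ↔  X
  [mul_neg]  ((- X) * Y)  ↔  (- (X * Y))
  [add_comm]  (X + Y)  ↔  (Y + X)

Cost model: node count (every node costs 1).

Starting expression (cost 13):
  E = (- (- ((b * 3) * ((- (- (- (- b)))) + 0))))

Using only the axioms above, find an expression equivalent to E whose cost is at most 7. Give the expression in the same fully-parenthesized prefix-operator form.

((b * 3) * (b + 0))   [cost 7]

1. [neg_neg →] (- (- ((b * 3) * ((- (- (- (- b)))) + 0))))  →  ((b * 3) * ((- (- (- (- b)))) + 0))
2. [neg_neg →] (- (- (- (- b))))  →  (- (- b));  E = ((b * 3) * ((- (- b)) + 0))
3. [neg_neg →] (- (- b))  →  b;  cost 7 ≤ 7, done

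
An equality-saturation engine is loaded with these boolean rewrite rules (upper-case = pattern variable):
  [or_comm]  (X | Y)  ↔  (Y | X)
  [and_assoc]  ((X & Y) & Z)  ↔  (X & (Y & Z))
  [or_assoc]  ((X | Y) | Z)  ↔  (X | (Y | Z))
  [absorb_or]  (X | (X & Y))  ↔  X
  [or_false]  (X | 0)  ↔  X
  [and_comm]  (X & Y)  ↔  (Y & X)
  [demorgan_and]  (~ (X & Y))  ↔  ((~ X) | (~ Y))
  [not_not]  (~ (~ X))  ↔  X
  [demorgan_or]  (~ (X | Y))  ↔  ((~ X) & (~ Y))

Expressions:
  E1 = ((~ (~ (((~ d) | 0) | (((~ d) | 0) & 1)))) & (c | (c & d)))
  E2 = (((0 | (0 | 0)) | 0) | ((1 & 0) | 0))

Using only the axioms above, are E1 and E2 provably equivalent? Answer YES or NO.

Every axiom is a valid identity, so a rewrite proof would force E1 and E2 to agree under every assignment.
At c=1, d=0: E1 = 1 but E2 = 0; they differ, so no derivation exists.

NO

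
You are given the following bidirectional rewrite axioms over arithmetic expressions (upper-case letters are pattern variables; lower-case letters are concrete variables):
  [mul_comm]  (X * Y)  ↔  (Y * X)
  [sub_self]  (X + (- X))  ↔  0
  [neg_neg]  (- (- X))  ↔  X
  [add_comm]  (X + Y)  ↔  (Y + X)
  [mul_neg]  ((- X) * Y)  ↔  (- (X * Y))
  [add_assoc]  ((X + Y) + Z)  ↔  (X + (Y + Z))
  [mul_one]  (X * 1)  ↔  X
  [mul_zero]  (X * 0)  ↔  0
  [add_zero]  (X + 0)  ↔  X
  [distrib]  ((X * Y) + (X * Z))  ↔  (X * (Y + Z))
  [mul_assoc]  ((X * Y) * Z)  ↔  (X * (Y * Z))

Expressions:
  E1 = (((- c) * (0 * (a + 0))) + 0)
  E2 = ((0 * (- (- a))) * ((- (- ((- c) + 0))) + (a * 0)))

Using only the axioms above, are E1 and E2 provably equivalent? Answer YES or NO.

step 1: add_zero (→) rewrites (((- c) * (0 * (a + 0))) + 0) into ((- c) * (0 * (a + 0)))
step 2: add_zero (→) rewrites (a + 0) into a, now ((- c) * (0 * a))
step 3: mul_comm (→) rewrites ((- c) * (0 * a)) into ((0 * a) * (- c))
step 4: add_zero (←) rewrites (- c) into ((- c) + 0), now ((0 * a) * ((- c) + 0))
step 5: mul_zero (←) rewrites 0 into (a * 0), now ((0 * a) * ((- c) + (a * 0)))
step 6: neg_neg (←) rewrites a into (- (- a)), now ((0 * (- (- a))) * ((- c) + (a * 0)))
step 7: neg_neg (←) rewrites c into (- (- c)), now ((0 * (- (- a))) * ((- (- (- c))) + (a * 0)))
step 8: add_zero (←) rewrites (- c) into ((- c) + 0), which is E2

YES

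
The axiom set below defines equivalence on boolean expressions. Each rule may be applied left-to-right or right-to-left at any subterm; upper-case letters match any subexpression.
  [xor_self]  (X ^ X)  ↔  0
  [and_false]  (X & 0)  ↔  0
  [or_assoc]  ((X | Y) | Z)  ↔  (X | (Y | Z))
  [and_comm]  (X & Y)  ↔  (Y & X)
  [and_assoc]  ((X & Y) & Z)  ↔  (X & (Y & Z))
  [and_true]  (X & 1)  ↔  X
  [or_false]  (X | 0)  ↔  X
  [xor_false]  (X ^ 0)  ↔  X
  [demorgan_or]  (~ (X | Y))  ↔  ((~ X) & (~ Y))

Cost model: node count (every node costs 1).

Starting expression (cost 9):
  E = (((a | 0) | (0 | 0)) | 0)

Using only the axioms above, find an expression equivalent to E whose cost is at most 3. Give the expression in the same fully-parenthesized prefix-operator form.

1. [or_false →] (a | 0)  →  a;  E = ((a | (0 | 0)) | 0)
2. [or_false →] (0 | 0)  →  0;  E = ((a | 0) | 0)
3. [or_false →] (a | 0)  →  a;  cost 3 ≤ 3, done

(a | 0)   [cost 3]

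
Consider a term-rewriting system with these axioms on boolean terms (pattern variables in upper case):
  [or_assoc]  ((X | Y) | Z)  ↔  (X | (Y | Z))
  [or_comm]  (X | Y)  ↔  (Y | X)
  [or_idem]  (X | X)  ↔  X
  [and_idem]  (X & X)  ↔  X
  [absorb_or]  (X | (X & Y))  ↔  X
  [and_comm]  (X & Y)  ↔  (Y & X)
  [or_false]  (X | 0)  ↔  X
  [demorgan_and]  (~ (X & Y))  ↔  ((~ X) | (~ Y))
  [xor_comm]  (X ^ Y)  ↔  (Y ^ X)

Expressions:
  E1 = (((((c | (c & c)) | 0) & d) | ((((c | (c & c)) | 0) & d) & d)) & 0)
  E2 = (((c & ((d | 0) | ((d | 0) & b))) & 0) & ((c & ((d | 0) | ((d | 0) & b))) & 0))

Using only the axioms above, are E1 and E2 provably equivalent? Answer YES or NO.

YES

step 1: absorb_or (→) rewrites ((((c | (c & c)) | 0) & d) | ((((c | (c & c)) | 0) & d) & d)) into (((c | (c & c)) | 0) & d), now ((((c | (c & c)) | 0) & d) & 0)
step 2: absorb_or (→) rewrites (c | (c & c)) into c, now (((c | 0) & d) & 0)
step 3: or_false (→) rewrites (c | 0) into c, now ((c & d) & 0)
step 4: or_false (←) rewrites d into (d | 0), now ((c & (d | 0)) & 0)
step 5: absorb_or (←) rewrites (d | 0) into ((d | 0) | ((d | 0) & b)), now ((c & ((d | 0) | ((d | 0) & b))) & 0)
step 6: and_idem (←) rewrites ((c & ((d | 0) | ((d | 0) & b))) & 0) into (((c & ((d | 0) | ((d | 0) & b))) & 0) & ((c & ((d | 0) | ((d | 0) & b))) & 0)), which is E2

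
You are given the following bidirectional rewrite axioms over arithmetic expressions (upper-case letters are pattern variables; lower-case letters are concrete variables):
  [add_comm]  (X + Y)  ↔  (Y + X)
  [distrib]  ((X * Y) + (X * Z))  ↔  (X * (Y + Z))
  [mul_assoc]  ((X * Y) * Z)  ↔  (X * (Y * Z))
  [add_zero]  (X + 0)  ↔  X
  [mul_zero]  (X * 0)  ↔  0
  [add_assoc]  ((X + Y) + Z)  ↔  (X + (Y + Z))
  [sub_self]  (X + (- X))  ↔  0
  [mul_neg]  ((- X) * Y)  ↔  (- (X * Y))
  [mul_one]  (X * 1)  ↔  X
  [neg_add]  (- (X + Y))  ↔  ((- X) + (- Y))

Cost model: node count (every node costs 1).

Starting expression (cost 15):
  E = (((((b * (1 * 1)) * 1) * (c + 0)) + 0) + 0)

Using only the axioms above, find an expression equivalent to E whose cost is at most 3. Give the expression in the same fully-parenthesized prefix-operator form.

step 1: add_zero (→) rewrites (((((b * (1 * 1)) * 1) * (c + 0)) + 0) + 0) into ((((b * (1 * 1)) * 1) * (c + 0)) + 0)
step 2: add_zero (→) rewrites (c + 0) into c, now ((((b * (1 * 1)) * 1) * c) + 0)
step 3: mul_one (→) rewrites ((b * (1 * 1)) * 1) into (b * (1 * 1)), now (((b * (1 * 1)) * c) + 0)
step 4: add_zero (→) rewrites (((b * (1 * 1)) * c) + 0) into ((b * (1 * 1)) * c)
step 5: mul_one (→) rewrites (1 * 1) into 1, now ((b * 1) * c)
step 6: mul_one (→) rewrites (b * 1) into b, reaching cost 3 (bound 3)

(b * c)   [cost 3]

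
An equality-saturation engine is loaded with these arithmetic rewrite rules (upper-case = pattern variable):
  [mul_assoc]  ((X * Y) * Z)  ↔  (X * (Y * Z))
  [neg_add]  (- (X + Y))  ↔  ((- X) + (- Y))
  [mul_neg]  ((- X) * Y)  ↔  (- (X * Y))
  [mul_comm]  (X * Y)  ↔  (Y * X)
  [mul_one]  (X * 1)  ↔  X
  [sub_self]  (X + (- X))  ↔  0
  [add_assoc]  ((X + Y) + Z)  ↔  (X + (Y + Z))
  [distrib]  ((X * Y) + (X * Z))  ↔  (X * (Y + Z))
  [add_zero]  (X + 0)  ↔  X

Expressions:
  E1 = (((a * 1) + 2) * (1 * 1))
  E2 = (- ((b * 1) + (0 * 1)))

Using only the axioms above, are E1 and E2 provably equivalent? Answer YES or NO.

NO

All listed rules preserve value, hence provable equivalence implies equal values everywhere; look for a separating assignment.
a=0, b=0 gives E1 ↦ 2, E2 ↦ 0; values differ ⇒ not provably equivalent.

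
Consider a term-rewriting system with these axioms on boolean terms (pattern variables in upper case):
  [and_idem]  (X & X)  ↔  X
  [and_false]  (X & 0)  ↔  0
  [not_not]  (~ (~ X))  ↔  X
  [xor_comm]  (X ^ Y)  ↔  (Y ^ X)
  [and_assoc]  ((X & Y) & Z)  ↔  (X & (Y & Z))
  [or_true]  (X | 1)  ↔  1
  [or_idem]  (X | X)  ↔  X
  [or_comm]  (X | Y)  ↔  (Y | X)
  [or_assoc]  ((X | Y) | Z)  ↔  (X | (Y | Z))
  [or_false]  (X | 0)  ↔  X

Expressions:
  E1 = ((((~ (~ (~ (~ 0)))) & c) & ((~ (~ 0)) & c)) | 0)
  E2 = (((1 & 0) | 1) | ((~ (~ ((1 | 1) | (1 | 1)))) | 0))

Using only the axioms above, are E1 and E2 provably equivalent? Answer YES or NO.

NO

The axioms are sound identities: if E1 ↔* E2 then E1 and E2 evaluate identically under any assignment.
Under c=0: E1 evaluates to 0, E2 to 1. Distinct ⇒ no rewrite sequence connects them.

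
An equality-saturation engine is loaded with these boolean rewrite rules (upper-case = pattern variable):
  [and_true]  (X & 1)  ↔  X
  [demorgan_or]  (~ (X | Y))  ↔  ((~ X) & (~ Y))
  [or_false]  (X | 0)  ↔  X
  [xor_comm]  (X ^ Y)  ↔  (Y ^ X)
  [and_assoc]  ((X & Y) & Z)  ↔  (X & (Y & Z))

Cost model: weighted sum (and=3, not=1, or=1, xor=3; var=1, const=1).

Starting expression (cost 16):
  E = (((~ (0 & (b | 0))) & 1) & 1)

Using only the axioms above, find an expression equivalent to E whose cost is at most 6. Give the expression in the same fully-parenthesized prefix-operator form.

(1) (b | 0)  =[or_false →]=  b    ⊢ (((~ (0 & b)) & 1) & 1)
(2) ((~ (0 & b)) & 1)  =[and_true →]=  (~ (0 & b))    ⊢ ((~ (0 & b)) & 1)
(3) ((~ (0 & b)) & 1)  =[and_true →]=  (~ (0 & b))    ⊢ cost 6, within 6

(~ (0 & b))   [cost 6]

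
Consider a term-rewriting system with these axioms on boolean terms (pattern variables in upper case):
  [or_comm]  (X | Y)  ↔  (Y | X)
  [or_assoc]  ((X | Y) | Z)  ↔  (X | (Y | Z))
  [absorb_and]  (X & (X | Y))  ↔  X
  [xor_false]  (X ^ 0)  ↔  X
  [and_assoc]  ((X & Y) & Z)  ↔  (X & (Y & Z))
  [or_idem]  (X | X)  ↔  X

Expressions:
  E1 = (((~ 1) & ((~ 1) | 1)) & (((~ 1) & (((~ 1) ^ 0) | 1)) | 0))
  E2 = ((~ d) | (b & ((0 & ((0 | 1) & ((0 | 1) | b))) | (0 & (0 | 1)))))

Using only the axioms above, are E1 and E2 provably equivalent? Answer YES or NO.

NO

All listed rules preserve value, hence provable equivalence implies equal values everywhere; look for a separating assignment.
b=0, d=0 gives E1 ↦ 0, E2 ↦ 1; values differ ⇒ not provably equivalent.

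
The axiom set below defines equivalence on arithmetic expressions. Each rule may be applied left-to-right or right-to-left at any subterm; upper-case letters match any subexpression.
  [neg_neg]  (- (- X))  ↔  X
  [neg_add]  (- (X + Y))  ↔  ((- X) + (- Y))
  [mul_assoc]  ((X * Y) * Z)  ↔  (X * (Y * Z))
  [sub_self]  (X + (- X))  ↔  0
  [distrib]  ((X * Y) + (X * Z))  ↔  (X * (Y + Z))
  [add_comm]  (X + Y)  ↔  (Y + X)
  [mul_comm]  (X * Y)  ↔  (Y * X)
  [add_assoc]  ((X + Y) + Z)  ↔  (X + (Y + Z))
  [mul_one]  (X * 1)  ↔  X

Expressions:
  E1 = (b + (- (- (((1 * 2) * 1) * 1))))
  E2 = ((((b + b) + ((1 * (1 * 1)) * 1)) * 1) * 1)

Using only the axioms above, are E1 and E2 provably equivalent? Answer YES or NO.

NO

Every axiom is a valid identity, so a rewrite proof would force E1 and E2 to agree under every assignment.
At b=0: E1 = 2 but E2 = 1; they differ, so no derivation exists.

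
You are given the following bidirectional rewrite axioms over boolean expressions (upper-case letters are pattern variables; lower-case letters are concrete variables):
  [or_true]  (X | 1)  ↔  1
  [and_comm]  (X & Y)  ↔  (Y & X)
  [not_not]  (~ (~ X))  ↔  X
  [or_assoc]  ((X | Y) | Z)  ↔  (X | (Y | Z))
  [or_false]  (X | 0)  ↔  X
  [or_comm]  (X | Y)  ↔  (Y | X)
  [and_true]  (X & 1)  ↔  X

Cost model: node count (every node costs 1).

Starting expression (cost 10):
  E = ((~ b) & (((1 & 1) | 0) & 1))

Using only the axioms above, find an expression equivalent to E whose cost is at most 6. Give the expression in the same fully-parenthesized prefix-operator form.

1. [or_false →] ((1 & 1) | 0)  →  (1 & 1);  E = ((~ b) & ((1 & 1) & 1))
2. [and_comm →] ((~ b) & ((1 & 1) & 1))  →  (((1 & 1) & 1) & (~ b))
3. [and_true →] ((1 & 1) & 1)  →  (1 & 1);  cost 6 ≤ 6, done

((1 & 1) & (~ b))   [cost 6]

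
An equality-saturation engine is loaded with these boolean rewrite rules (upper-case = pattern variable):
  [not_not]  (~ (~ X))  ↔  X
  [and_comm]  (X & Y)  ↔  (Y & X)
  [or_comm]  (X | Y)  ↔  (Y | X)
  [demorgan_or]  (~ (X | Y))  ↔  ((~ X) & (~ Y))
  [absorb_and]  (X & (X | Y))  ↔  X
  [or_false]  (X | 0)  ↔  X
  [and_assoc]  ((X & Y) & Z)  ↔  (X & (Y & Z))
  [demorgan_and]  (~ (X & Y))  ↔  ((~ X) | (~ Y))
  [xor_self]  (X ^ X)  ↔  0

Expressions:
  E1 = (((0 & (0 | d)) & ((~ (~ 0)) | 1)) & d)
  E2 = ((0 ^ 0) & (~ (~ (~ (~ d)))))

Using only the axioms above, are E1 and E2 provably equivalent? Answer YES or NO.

step 1: not_not (→) rewrites (~ (~ 0)) into 0, now (((0 & (0 | d)) & (0 | 1)) & d)
step 2: absorb_and (→) rewrites (0 & (0 | d)) into 0, now ((0 & (0 | 1)) & d)
step 3: absorb_and (→) rewrites (0 & (0 | 1)) into 0, now (0 & d)
step 4: xor_self (←) rewrites 0 into (0 ^ 0), now ((0 ^ 0) & d)
step 5: not_not (←) rewrites d into (~ (~ d)), now ((0 ^ 0) & (~ (~ d)))
step 6: not_not (←) rewrites (~ (~ d)) into (~ (~ (~ (~ d)))), which is E2

YES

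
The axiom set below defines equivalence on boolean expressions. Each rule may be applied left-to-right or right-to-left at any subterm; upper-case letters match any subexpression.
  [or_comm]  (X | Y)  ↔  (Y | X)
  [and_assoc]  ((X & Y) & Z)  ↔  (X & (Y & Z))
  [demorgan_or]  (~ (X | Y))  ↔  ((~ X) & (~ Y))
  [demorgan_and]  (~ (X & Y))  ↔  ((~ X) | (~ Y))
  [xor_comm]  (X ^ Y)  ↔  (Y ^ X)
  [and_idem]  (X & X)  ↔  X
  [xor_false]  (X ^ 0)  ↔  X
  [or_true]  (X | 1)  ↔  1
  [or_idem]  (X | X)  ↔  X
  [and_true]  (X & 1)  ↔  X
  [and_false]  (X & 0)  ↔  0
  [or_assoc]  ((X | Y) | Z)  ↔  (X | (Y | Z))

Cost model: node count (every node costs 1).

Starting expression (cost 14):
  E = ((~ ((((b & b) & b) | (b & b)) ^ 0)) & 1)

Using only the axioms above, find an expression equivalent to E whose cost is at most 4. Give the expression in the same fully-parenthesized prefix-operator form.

(1) (b & b)  =[and_idem →]=  b    ⊢ ((~ (((b & b) | (b & b)) ^ 0)) & 1)
(2) ((b & b) | (b & b))  =[or_idem →]=  (b & b)    ⊢ ((~ ((b & b) ^ 0)) & 1)
(3) ((~ ((b & b) ^ 0)) & 1)  =[and_true →]=  (~ ((b & b) ^ 0))
(4) ((b & b) ^ 0)  =[xor_false →]=  (b & b)    ⊢ cost 4, within 4

(~ (b & b))   [cost 4]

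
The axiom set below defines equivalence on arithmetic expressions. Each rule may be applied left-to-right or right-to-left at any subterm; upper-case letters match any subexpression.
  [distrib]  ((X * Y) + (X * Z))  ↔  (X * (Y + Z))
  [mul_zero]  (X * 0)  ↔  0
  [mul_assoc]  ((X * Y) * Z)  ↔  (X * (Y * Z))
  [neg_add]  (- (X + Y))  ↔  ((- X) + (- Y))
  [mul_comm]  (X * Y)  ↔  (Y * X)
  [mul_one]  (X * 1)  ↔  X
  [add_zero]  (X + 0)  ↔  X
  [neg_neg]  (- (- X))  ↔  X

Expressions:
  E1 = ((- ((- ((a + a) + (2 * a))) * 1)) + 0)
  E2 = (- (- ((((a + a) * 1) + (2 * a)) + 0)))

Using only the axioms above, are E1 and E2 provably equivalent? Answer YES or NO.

step 1: add_zero (→) rewrites ((- ((- ((a + a) + (2 * a))) * 1)) + 0) into (- ((- ((a + a) + (2 * a))) * 1))
step 2: mul_one (→) rewrites ((- ((a + a) + (2 * a))) * 1) into (- ((a + a) + (2 * a))), now (- (- ((a + a) + (2 * a))))
step 3: neg_neg (→) rewrites (- (- ((a + a) + (2 * a)))) into ((a + a) + (2 * a))
step 4: add_zero (←) rewrites ((a + a) + (2 * a)) into (((a + a) + (2 * a)) + 0)
step 5: neg_neg (←) rewrites (((a + a) + (2 * a)) + 0) into (- (- (((a + a) + (2 * a)) + 0)))
step 6: mul_one (←) rewrites (a + a) into ((a + a) * 1), which is E2

YES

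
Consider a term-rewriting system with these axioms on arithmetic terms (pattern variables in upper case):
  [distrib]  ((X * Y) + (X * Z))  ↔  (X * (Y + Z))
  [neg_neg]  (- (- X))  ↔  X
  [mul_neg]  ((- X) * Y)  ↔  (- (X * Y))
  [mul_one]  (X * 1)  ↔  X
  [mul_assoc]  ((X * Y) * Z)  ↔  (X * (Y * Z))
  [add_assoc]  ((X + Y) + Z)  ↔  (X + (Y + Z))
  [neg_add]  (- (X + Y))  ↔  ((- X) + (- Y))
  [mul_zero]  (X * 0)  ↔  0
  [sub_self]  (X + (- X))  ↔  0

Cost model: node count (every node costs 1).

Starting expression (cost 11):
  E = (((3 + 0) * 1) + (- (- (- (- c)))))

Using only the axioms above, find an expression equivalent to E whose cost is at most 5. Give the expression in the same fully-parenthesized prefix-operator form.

step 1: mul_one (→) rewrites ((3 + 0) * 1) into (3 + 0), now ((3 + 0) + (- (- (- (- c)))))
step 2: neg_neg (→) rewrites (- (- (- c))) into (- c), now ((3 + 0) + (- (- c)))
step 3: neg_neg (→) rewrites (- (- c)) into c, reaching cost 5 (bound 5)

((3 + 0) + c)   [cost 5]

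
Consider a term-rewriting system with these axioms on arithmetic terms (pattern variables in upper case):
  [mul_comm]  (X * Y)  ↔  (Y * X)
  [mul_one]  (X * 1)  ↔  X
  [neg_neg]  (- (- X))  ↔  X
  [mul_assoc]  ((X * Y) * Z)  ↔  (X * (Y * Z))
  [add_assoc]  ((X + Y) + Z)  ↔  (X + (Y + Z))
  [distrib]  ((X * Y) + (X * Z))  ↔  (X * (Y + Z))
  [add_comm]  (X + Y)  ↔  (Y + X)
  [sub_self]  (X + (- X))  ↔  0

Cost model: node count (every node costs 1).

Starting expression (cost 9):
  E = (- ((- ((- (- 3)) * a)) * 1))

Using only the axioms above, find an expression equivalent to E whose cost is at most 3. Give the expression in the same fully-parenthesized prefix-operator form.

(3 * a)   [cost 3]

1. [neg_neg →] (- (- 3))  →  3;  E = (- ((- (3 * a)) * 1))
2. [mul_one →] ((- (3 * a)) * 1)  →  (- (3 * a));  E = (- (- (3 * a)))
3. [neg_neg →] (- (- (3 * a)))  →  (3 * a);  cost 3 ≤ 3, done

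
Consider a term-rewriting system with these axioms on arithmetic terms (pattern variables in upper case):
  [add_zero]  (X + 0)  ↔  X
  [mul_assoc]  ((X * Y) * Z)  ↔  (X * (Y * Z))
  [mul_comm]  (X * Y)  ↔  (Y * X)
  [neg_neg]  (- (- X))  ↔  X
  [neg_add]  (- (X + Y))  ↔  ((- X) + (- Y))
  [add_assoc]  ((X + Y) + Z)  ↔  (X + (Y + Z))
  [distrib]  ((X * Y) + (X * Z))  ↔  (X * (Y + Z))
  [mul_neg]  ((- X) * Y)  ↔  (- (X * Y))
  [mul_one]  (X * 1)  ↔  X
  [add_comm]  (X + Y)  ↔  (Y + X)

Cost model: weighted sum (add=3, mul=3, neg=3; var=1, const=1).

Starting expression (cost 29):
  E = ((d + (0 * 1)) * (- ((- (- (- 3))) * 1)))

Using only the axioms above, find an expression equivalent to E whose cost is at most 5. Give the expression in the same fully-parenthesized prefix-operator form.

(d * 3)   [cost 5]

1. [neg_neg →] (- (- 3))  →  3;  E = ((d + (0 * 1)) * (- ((- 3) * 1)))
2. [mul_one →] (0 * 1)  →  0;  E = ((d + 0) * (- ((- 3) * 1)))
3. [add_zero →] (d + 0)  →  d;  E = (d * (- ((- 3) * 1)))
4. [mul_one →] ((- 3) * 1)  →  (- 3);  E = (d * (- (- 3)))
5. [neg_neg →] (- (- 3))  →  3;  cost 5 ≤ 5, done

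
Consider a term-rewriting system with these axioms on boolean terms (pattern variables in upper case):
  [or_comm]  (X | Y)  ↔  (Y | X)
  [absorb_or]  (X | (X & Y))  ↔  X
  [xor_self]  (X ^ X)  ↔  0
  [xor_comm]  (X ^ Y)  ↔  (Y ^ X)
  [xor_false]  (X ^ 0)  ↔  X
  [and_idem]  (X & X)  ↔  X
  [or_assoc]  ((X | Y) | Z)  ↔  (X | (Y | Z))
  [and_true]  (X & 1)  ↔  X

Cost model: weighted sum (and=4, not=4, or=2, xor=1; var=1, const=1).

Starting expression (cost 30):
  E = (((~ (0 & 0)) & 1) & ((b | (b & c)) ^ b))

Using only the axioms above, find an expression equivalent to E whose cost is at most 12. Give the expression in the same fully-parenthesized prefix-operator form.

((~ 0) & (b ^ b))   [cost 12]

step 1: and_true (→) rewrites ((~ (0 & 0)) & 1) into (~ (0 & 0)), now ((~ (0 & 0)) & ((b | (b & c)) ^ b))
step 2: and_idem (→) rewrites (0 & 0) into 0, now ((~ 0) & ((b | (b & c)) ^ b))
step 3: absorb_or (→) rewrites (b | (b & c)) into b, reaching cost 12 (bound 12)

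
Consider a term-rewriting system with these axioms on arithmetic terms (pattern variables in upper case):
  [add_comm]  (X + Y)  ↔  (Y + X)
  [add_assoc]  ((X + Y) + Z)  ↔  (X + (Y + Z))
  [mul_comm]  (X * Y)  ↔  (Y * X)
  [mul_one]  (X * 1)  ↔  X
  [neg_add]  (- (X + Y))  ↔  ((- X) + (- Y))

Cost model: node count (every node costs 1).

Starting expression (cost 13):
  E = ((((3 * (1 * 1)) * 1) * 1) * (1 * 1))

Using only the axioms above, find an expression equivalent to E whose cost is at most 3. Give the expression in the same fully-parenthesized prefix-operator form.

(3 * 1)   [cost 3]

step 1: mul_one (→) rewrites (1 * 1) into 1, now ((((3 * 1) * 1) * 1) * (1 * 1))
step 2: mul_one (→) rewrites (3 * 1) into 3, now (((3 * 1) * 1) * (1 * 1))
step 3: mul_one (→) rewrites (3 * 1) into 3, now ((3 * 1) * (1 * 1))
step 4: mul_one (→) rewrites (1 * 1) into 1, now ((3 * 1) * 1)
step 5: mul_one (→) rewrites ((3 * 1) * 1) into (3 * 1), reaching cost 3 (bound 3)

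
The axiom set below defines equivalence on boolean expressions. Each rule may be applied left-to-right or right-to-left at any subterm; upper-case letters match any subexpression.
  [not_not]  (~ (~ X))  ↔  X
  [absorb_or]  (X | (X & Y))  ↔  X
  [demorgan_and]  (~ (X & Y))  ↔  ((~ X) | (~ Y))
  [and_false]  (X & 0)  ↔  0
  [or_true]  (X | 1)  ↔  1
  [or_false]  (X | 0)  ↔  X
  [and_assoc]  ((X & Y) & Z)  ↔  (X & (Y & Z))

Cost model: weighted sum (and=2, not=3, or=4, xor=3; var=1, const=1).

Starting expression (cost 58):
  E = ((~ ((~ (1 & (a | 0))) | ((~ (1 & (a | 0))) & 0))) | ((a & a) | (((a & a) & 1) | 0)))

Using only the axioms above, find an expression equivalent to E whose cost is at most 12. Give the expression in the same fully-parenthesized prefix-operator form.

1. [absorb_or →] ((~ (1 & (a | 0))) | ((~ (1 & (a | 0))) & 0))  →  (~ (1 & (a | 0)));  E = ((~ (~ (1 & (a | 0)))) | ((a & a) | (((a & a) & 1) | 0)))
2. [or_false →] (((a & a) & 1) | 0)  →  ((a & a) & 1);  E = ((~ (~ (1 & (a | 0)))) | ((a & a) | ((a & a) & 1)))
3. [absorb_or →] ((a & a) | ((a & a) & 1))  →  (a & a);  E = ((~ (~ (1 & (a | 0)))) | (a & a))
4. [or_false →] (a | 0)  →  a;  E = ((~ (~ (1 & a))) | (a & a))
5. [not_not →] (~ (~ (1 & a)))  →  (1 & a);  cost 12 ≤ 12, done

((1 & a) | (a & a))   [cost 12]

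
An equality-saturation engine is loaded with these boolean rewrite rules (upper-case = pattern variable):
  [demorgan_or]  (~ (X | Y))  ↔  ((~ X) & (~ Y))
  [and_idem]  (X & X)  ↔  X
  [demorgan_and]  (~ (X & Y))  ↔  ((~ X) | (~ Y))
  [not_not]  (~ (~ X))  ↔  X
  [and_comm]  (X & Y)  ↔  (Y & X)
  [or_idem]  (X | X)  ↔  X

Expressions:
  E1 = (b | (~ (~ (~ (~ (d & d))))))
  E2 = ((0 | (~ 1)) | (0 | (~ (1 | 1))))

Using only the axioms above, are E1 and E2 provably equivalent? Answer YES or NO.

The axioms are sound identities: if E1 ↔* E2 then E1 and E2 evaluate identically under any assignment.
Under b=0, d=1: E1 evaluates to 1, E2 to 0. Distinct ⇒ no rewrite sequence connects them.

NO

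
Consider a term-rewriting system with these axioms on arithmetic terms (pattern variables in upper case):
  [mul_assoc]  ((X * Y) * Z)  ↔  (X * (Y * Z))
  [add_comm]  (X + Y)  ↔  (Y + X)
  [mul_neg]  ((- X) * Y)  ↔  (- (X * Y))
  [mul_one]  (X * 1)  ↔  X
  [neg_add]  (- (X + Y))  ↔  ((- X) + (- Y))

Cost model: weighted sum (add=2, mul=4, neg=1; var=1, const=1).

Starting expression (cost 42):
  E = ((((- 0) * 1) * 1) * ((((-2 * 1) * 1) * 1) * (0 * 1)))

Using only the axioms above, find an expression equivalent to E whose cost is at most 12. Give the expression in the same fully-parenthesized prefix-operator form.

step 1: mul_one (→) rewrites (-2 * 1) into -2, now ((((- 0) * 1) * 1) * (((-2 * 1) * 1) * (0 * 1)))
step 2: mul_one (→) rewrites (((- 0) * 1) * 1) into ((- 0) * 1), now (((- 0) * 1) * (((-2 * 1) * 1) * (0 * 1)))
step 3: mul_one (→) rewrites (0 * 1) into 0, now (((- 0) * 1) * (((-2 * 1) * 1) * 0))
step 4: mul_one (→) rewrites (-2 * 1) into -2, now (((- 0) * 1) * ((-2 * 1) * 0))
step 5: mul_one (→) rewrites ((- 0) * 1) into (- 0), now ((- 0) * ((-2 * 1) * 0))
step 6: mul_one (→) rewrites (-2 * 1) into -2, reaching cost 12 (bound 12)

((- 0) * (-2 * 0))   [cost 12]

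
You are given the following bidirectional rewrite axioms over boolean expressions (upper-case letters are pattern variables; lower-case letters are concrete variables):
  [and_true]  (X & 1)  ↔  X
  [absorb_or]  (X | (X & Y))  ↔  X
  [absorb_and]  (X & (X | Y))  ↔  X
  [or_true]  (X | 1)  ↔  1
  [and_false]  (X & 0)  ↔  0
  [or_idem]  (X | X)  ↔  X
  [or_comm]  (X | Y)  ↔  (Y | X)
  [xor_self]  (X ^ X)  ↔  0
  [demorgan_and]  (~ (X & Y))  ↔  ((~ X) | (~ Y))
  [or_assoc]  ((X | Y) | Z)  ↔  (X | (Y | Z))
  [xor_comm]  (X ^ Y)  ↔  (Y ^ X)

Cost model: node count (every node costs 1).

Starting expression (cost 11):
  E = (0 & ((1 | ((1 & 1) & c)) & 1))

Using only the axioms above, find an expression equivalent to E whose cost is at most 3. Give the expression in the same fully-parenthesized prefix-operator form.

(0 & 1)   [cost 3]

(1) ((1 | ((1 & 1) & c)) & 1)  =[and_true →]=  (1 | ((1 & 1) & c))    ⊢ (0 & (1 | ((1 & 1) & c)))
(2) (1 & 1)  =[and_true →]=  1    ⊢ (0 & (1 | (1 & c)))
(3) (1 | (1 & c))  =[absorb_or →]=  1    ⊢ cost 3, within 3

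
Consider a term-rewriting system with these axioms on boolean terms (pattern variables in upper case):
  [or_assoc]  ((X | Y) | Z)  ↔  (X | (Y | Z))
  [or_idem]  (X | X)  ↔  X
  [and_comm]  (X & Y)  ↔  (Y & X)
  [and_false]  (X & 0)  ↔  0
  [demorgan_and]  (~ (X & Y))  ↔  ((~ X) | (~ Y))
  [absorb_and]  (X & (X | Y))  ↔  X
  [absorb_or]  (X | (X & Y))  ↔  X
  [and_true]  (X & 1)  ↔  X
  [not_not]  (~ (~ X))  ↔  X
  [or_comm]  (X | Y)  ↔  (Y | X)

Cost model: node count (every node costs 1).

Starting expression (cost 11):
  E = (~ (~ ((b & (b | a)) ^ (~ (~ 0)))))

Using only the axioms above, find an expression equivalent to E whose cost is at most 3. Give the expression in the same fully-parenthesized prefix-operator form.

(b ^ 0)   [cost 3]

(1) (~ (~ ((b & (b | a)) ^ (~ (~ 0)))))  =[not_not →]=  ((b & (b | a)) ^ (~ (~ 0)))
(2) (b & (b | a))  =[absorb_and →]=  b    ⊢ (b ^ (~ (~ 0)))
(3) (~ (~ 0))  =[not_not →]=  0    ⊢ cost 3, within 3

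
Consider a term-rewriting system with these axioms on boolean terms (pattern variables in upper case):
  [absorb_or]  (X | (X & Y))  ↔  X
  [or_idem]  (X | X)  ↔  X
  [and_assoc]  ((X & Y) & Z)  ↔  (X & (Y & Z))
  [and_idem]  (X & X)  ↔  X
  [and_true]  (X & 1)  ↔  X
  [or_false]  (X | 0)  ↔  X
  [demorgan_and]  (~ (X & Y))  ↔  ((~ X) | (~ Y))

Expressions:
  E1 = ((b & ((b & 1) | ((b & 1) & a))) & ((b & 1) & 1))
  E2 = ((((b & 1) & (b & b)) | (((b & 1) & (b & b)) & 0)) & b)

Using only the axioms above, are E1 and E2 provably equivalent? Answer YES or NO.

(1) ((b & 1) | ((b & 1) & a))  =[absorb_or →]=  (b & 1)    ⊢ ((b & (b & 1)) & ((b & 1) & 1))
(2) (b & 1)  =[and_true →]=  b    ⊢ ((b & b) & ((b & 1) & 1))
(3) (b & b)  =[and_idem →]=  b    ⊢ (b & ((b & 1) & 1))
(4) (b & 1)  =[and_true →]=  b    ⊢ (b & (b & 1))
(5) (b & 1)  =[and_true →]=  b    ⊢ (b & b)
(6) b  =[and_idem ←]=  (b & b)    ⊢ ((b & b) & b)
(7) b  =[and_true ←]=  (b & 1)    ⊢ (((b & 1) & b) & b)
(8) b  =[and_idem ←]=  (b & b)    ⊢ (((b & 1) & (b & b)) & b)
(9) ((b & 1) & (b & b))  =[absorb_or ←]=  (((b & 1) & (b & b)) | (((b & 1) & (b & b)) & 0))    ⊢ E2

YES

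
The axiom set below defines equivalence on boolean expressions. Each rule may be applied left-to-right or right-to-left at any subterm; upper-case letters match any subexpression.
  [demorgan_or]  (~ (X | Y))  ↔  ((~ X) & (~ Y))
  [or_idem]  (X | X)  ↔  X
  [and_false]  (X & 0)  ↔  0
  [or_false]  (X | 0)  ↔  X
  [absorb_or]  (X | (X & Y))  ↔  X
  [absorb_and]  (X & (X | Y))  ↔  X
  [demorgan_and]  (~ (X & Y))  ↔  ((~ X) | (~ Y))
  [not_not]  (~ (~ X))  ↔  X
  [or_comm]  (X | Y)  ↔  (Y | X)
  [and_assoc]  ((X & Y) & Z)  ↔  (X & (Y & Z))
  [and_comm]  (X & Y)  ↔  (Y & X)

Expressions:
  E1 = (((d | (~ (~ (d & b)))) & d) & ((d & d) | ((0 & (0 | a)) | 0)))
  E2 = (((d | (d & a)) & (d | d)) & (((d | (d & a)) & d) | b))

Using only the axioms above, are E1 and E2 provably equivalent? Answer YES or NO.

YES

step 1: not_not (→) rewrites (~ (~ (d & b))) into (d & b), now (((d | (d & b)) & d) & ((d & d) | ((0 & (0 | a)) | 0)))
step 2: absorb_or (→) rewrites (d | (d & b)) into d, now ((d & d) & ((d & d) | ((0 & (0 | a)) | 0)))
step 3: absorb_and (→) rewrites (0 & (0 | a)) into 0, now ((d & d) & ((d & d) | (0 | 0)))
step 4: or_false (→) rewrites (0 | 0) into 0, now ((d & d) & ((d & d) | 0))
step 5: absorb_and (→) rewrites ((d & d) & ((d & d) | 0)) into (d & d)
step 6: absorb_or (←) rewrites d into (d | (d & a)), now ((d | (d & a)) & d)
step 7: absorb_and (←) rewrites ((d | (d & a)) & d) into (((d | (d & a)) & d) & (((d | (d & a)) & d) | b))
step 8: or_idem (←) rewrites d into (d | d), which is E2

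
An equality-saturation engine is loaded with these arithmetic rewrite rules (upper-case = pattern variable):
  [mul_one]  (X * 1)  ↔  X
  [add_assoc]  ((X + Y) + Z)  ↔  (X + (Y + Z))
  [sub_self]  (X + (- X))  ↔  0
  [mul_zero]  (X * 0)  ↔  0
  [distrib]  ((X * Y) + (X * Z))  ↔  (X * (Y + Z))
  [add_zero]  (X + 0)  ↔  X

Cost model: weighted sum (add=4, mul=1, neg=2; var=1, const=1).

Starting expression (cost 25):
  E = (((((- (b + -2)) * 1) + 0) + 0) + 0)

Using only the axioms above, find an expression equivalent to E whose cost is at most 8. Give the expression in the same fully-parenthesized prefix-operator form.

(- (b + -2))   [cost 8]

(1) ((- (b + -2)) * 1)  =[mul_one →]=  (- (b + -2))    ⊢ ((((- (b + -2)) + 0) + 0) + 0)
(2) (((- (b + -2)) + 0) + 0)  =[add_zero →]=  ((- (b + -2)) + 0)    ⊢ (((- (b + -2)) + 0) + 0)
(3) ((- (b + -2)) + 0)  =[add_zero →]=  (- (b + -2))    ⊢ ((- (b + -2)) + 0)
(4) ((- (b + -2)) + 0)  =[add_zero →]=  (- (b + -2))    ⊢ cost 8, within 8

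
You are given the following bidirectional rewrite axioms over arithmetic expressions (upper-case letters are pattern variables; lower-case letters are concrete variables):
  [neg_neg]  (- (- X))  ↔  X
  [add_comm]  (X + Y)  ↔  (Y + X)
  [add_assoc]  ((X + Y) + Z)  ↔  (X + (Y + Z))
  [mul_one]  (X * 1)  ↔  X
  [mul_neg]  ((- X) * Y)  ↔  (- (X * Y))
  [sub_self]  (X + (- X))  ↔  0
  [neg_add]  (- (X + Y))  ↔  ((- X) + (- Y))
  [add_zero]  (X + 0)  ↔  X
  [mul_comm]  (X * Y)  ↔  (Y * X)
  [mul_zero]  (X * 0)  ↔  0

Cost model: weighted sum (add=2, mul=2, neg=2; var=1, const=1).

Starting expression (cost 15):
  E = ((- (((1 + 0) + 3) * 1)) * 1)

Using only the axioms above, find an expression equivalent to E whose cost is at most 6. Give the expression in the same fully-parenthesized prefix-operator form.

(- (1 + 3))   [cost 6]

step 1: mul_one (→) rewrites (((1 + 0) + 3) * 1) into ((1 + 0) + 3), now ((- ((1 + 0) + 3)) * 1)
step 2: mul_one (→) rewrites ((- ((1 + 0) + 3)) * 1) into (- ((1 + 0) + 3))
step 3: add_zero (→) rewrites (1 + 0) into 1, reaching cost 6 (bound 6)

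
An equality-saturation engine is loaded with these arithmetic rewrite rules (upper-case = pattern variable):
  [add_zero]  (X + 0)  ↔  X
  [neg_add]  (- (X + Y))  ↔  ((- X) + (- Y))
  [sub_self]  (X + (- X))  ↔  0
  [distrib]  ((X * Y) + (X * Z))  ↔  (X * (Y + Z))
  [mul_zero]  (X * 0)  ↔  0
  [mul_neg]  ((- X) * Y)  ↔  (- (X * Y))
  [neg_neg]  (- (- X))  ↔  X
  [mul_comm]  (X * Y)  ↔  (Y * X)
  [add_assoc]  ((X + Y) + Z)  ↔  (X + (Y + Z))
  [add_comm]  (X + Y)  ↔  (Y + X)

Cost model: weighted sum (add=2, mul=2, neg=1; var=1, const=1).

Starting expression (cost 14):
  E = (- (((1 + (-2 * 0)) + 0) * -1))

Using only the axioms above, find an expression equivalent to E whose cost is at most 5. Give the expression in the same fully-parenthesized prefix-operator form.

(- (1 * -1))   [cost 5]

1. [add_zero →] ((1 + (-2 * 0)) + 0)  →  (1 + (-2 * 0));  E = (- ((1 + (-2 * 0)) * -1))
2. [mul_zero →] (-2 * 0)  →  0;  E = (- ((1 + 0) * -1))
3. [add_zero →] (1 + 0)  →  1;  cost 5 ≤ 5, done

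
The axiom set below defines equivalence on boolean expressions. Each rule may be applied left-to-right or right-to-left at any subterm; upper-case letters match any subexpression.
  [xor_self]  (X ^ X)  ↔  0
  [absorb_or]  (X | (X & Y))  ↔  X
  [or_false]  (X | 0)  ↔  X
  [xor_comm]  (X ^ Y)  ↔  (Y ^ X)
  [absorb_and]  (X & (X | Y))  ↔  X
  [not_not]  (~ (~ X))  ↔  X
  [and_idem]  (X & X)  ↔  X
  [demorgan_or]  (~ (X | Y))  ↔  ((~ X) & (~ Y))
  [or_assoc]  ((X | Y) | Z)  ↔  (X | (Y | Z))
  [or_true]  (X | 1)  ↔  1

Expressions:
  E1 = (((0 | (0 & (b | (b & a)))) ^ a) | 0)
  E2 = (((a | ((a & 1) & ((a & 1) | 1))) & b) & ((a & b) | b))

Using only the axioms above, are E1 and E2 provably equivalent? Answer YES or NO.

The axioms are sound identities: if E1 ↔* E2 then E1 and E2 evaluate identically under any assignment.
Under a=1, b=0: E1 evaluates to 1, E2 to 0. Distinct ⇒ no rewrite sequence connects them.

NO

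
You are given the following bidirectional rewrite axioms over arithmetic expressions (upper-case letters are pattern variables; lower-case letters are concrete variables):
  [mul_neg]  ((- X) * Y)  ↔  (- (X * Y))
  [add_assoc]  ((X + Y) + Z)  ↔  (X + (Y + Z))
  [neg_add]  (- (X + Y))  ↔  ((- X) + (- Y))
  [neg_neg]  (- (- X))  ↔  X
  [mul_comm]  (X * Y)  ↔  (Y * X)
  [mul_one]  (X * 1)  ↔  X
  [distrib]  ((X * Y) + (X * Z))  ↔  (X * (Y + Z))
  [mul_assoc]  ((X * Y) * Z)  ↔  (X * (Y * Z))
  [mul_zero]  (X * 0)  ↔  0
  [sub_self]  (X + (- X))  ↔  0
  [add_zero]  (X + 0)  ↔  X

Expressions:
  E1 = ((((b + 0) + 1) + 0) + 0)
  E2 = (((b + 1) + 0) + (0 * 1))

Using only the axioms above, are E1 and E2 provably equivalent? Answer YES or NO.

YES

step 1: add_zero (→) rewrites (b + 0) into b, now (((b + 1) + 0) + 0)
step 2: mul_one (←) rewrites 0 into (0 * 1), which is E2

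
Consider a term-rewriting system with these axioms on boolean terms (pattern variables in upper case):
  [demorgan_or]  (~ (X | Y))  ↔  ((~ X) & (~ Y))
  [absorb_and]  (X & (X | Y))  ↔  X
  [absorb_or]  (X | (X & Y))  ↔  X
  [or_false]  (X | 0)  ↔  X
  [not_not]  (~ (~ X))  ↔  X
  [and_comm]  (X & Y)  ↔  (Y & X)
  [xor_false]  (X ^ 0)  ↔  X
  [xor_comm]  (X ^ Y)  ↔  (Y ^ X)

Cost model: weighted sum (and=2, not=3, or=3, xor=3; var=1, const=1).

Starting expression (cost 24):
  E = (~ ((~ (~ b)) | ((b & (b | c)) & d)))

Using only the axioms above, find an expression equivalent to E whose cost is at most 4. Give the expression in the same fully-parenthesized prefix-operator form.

step 1: not_not (→) rewrites (~ (~ b)) into b, now (~ (b | ((b & (b | c)) & d)))
step 2: absorb_and (→) rewrites (b & (b | c)) into b, now (~ (b | (b & d)))
step 3: absorb_or (→) rewrites (b | (b & d)) into b, reaching cost 4 (bound 4)

(~ b)   [cost 4]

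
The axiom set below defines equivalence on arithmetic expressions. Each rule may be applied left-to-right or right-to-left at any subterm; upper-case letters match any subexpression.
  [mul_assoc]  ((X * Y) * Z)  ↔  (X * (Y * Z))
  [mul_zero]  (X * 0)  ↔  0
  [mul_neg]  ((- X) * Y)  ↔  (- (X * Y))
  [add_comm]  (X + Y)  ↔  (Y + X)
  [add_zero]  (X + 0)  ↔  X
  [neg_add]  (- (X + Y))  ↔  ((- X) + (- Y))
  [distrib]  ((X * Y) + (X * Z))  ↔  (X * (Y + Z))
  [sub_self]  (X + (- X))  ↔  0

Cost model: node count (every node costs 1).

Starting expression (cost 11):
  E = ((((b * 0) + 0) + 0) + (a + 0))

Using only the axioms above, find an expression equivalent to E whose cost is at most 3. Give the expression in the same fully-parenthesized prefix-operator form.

(0 + a)   [cost 3]

step 1: mul_zero (→) rewrites (b * 0) into 0, now (((0 + 0) + 0) + (a + 0))
step 2: add_zero (→) rewrites ((0 + 0) + 0) into (0 + 0), now ((0 + 0) + (a + 0))
step 3: add_zero (→) rewrites (0 + 0) into 0, now (0 + (a + 0))
step 4: add_zero (→) rewrites (a + 0) into a, reaching cost 3 (bound 3)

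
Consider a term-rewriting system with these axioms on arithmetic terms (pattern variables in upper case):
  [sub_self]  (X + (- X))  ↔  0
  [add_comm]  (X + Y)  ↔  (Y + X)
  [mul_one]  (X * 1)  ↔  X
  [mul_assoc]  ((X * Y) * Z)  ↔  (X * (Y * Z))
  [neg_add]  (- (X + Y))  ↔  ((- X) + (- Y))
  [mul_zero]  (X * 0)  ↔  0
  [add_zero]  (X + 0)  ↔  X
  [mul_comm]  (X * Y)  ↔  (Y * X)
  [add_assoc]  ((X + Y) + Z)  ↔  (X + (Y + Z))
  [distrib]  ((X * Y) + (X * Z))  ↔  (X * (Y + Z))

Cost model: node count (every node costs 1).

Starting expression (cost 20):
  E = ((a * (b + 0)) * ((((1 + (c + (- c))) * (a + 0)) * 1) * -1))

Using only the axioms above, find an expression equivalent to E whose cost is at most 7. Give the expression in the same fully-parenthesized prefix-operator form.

(1) (c + (- c))  =[sub_self →]=  0    ⊢ ((a * (b + 0)) * ((((1 + 0) * (a + 0)) * 1) * -1))
(2) (1 + 0)  =[add_zero →]=  1    ⊢ ((a * (b + 0)) * (((1 * (a + 0)) * 1) * -1))
(3) (a + 0)  =[add_zero →]=  a    ⊢ ((a * (b + 0)) * (((1 * a) * 1) * -1))
(4) (b + 0)  =[add_zero →]=  b    ⊢ ((a * b) * (((1 * a) * 1) * -1))
(5) (1 * a)  =[mul_comm →]=  (a * 1)    ⊢ ((a * b) * (((a * 1) * 1) * -1))
(6) (a * 1)  =[mul_one →]=  a    ⊢ ((a * b) * ((a * 1) * -1))
(7) (a * 1)  =[mul_one →]=  a    ⊢ cost 7, within 7

((a * b) * (a * -1))   [cost 7]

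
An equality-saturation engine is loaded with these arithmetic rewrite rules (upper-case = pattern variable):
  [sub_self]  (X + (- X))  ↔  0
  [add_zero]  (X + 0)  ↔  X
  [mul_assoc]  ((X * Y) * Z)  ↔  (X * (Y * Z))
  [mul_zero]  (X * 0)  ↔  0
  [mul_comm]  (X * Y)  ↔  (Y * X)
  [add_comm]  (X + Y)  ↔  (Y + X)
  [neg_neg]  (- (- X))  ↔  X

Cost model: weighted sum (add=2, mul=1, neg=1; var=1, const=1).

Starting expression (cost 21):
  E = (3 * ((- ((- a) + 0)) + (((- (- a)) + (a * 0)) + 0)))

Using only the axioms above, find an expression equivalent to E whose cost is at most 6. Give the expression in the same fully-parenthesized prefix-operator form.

(3 * (a + a))   [cost 6]

step 1: neg_neg (→) rewrites (- (- a)) into a, now (3 * ((- ((- a) + 0)) + ((a + (a * 0)) + 0)))
step 2: add_zero (→) rewrites ((- a) + 0) into (- a), now (3 * ((- (- a)) + ((a + (a * 0)) + 0)))
step 3: mul_zero (→) rewrites (a * 0) into 0, now (3 * ((- (- a)) + ((a + 0) + 0)))
step 4: add_comm (→) rewrites ((a + 0) + 0) into (0 + (a + 0)), now (3 * ((- (- a)) + (0 + (a + 0))))
step 5: neg_neg (→) rewrites (- (- a)) into a, now (3 * (a + (0 + (a + 0))))
step 6: add_comm (→) rewrites (0 + (a + 0)) into ((a + 0) + 0), now (3 * (a + ((a + 0) + 0)))
step 7: add_zero (→) rewrites (a + 0) into a, now (3 * (a + (a + 0)))
step 8: add_zero (→) rewrites (a + 0) into a, reaching cost 6 (bound 6)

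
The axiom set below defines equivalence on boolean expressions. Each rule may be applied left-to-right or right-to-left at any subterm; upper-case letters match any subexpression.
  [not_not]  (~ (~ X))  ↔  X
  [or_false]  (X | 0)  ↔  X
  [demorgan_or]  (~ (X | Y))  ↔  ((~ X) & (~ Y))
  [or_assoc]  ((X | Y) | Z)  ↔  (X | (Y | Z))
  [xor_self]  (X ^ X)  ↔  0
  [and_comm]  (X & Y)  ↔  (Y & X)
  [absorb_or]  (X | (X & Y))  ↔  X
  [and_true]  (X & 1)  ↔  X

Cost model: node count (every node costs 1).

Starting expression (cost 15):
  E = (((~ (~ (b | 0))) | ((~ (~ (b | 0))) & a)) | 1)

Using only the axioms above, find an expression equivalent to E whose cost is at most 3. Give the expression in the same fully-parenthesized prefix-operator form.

(b | 1)   [cost 3]

step 1: absorb_or (→) rewrites ((~ (~ (b | 0))) | ((~ (~ (b | 0))) & a)) into (~ (~ (b | 0))), now ((~ (~ (b | 0))) | 1)
step 2: or_false (→) rewrites (b | 0) into b, now ((~ (~ b)) | 1)
step 3: not_not (→) rewrites (~ (~ b)) into b, reaching cost 3 (bound 3)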